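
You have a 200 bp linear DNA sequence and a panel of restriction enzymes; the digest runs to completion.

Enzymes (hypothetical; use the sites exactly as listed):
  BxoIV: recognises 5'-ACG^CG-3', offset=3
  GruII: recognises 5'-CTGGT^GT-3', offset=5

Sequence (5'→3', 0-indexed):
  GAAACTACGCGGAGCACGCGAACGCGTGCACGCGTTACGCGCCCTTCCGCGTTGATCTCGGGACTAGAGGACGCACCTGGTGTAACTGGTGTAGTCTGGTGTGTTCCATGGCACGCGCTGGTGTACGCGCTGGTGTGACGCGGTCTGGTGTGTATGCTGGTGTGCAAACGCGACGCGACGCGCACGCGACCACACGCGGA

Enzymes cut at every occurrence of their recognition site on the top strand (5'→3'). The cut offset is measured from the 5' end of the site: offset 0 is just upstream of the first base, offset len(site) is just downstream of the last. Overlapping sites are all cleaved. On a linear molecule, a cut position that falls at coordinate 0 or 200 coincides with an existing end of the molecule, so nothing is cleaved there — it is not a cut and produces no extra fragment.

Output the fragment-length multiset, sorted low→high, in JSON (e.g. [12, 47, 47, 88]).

[4,5,5,5,6,6,6,7,7,7,8,9,9,9,9,9,10,10,12,15,42]

Per-enzyme occurrences:
  BxoIV (ACGCG, off=3): starts [6, 15, 21, 29, 36, 112, 124, 137, 167, 172, 177, 183, 193] → cuts [9, 18, 24, 32, 39, 115, 127, 140, 170, 175, 180, 186, 196]
  GruII (CTGGTGT, off=5): starts [76, 85, 95, 117, 129, 144, 156] → cuts [81, 90, 100, 122, 134, 149, 161]

Pooled cuts: [9, 18, 24, 32, 39, 81, 90, 100, 115, 122, 127, 134, 140, 149, 161, 170, 175, 180, 186, 196]

Fragment lengths:
  [0,9): 9 bp
  [9,18): 9 bp
  [18,24): 6 bp
  [24,32): 8 bp
  [32,39): 7 bp
  [39,81): 42 bp
  [81,90): 9 bp
  [90,100): 10 bp
  [100,115): 15 bp
  [115,122): 7 bp
  [122,127): 5 bp
  [127,134): 7 bp
  [134,140): 6 bp
  [140,149): 9 bp
  [149,161): 12 bp
  [161,170): 9 bp
  [170,175): 5 bp
  [175,180): 5 bp
  [180,186): 6 bp
  [186,196): 10 bp
  [196,200): 4 bp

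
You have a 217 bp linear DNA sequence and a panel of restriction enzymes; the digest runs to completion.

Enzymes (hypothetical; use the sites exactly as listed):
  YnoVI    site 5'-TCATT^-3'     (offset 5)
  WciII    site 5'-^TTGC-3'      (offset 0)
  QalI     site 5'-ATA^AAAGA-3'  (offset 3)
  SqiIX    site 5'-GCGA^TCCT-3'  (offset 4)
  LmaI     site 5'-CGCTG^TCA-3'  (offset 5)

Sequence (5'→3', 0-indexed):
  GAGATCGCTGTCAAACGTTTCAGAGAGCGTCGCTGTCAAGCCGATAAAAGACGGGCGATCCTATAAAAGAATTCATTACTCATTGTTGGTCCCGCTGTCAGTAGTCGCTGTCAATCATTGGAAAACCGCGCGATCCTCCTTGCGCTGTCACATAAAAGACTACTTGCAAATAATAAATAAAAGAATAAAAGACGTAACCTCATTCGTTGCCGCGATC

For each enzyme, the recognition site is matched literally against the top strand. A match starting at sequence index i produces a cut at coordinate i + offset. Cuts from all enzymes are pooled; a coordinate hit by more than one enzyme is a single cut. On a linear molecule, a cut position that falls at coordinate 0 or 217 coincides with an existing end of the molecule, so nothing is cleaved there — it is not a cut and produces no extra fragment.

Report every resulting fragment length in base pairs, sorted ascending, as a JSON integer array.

Site scan:
  YnoVI (TCATT, off=5): starts [72, 79, 114, 199] → cuts [77, 84, 119, 204]
  WciII (TTGC, off=0): starts [139, 163, 206] → cuts [139, 163, 206]
  QalI (ATAAAAGA, off=3): starts [43, 62, 151, 176, 184] → cuts [46, 65, 154, 179, 187]
  SqiIX (GCGATCCT, off=4): starts [54, 129] → cuts [58, 133]
  LmaI (CGCTGTCA, off=5): starts [5, 30, 92, 105, 142] → cuts [10, 35, 97, 110, 147]

All cut coordinates (distinct, sorted): [10, 35, 46, 58, 65, 77, 84, 97, 110, 119, 133, 139, 147, 154, 163, 179, 187, 204, 206]

Fragments:
  [0,10): 10 bp
  [10,35): 25 bp
  [35,46): 11 bp
  [46,58): 12 bp
  [58,65): 7 bp
  [65,77): 12 bp
  [77,84): 7 bp
  [84,97): 13 bp
  [97,110): 13 bp
  [110,119): 9 bp
  [119,133): 14 bp
  [133,139): 6 bp
  [139,147): 8 bp
  [147,154): 7 bp
  [154,163): 9 bp
  [163,179): 16 bp
  [179,187): 8 bp
  [187,204): 17 bp
  [204,206): 2 bp
  [206,217): 11 bp

[2,6,7,7,7,8,8,9,9,10,11,11,12,12,13,13,14,16,17,25]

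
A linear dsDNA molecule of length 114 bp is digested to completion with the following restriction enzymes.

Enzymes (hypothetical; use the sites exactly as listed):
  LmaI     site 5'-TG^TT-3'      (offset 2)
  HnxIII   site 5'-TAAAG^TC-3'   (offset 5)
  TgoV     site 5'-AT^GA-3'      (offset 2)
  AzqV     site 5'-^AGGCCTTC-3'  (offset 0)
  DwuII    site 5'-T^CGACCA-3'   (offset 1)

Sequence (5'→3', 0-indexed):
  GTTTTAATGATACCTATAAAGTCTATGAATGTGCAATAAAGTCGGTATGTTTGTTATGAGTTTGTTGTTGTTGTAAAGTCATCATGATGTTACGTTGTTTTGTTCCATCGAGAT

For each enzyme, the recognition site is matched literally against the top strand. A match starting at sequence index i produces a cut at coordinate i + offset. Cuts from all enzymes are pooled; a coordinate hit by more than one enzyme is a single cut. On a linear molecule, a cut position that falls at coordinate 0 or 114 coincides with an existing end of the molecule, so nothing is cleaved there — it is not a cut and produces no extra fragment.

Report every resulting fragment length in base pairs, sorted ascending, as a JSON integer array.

[3,3,4,4,4,5,5,7,7,8,8,8,8,12,13,15]

Site scan:
  LmaI TGTT/2: at [47, 51, 62, 65, 68, 87, 95, 100] ⇒ [49, 53, 64, 67, 70, 89, 97, 102]
  HnxIII TAAAGTC/5: at [16, 36, 73] ⇒ [21, 41, 78]
  TgoV ATGA/2: at [6, 24, 55, 83] ⇒ [8, 26, 57, 85]
  AzqV (AGGCCTTC, off=0): no sites
  DwuII (TCGACCA, off=1): no sites

Pooled cuts: [8, 21, 26, 41, 49, 53, 57, 64, 67, 70, 78, 85, 89, 97, 102]

Fragments:
  [0,8): 8 bp
  [8,21): 13 bp
  [21,26): 5 bp
  [26,41): 15 bp
  [41,49): 8 bp
  [49,53): 4 bp
  [53,57): 4 bp
  [57,64): 7 bp
  [64,67): 3 bp
  [67,70): 3 bp
  [70,78): 8 bp
  [78,85): 7 bp
  [85,89): 4 bp
  [89,97): 8 bp
  [97,102): 5 bp
  [102,114): 12 bp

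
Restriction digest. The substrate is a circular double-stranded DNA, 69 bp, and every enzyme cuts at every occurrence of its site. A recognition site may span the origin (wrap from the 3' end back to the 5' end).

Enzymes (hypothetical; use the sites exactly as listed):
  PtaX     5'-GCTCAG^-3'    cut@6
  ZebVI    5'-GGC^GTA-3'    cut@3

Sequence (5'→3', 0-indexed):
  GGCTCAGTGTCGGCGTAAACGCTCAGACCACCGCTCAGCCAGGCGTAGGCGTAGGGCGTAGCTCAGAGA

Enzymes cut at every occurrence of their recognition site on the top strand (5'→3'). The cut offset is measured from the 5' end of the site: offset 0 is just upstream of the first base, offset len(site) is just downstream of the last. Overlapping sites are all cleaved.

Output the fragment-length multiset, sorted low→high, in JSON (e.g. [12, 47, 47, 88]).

Per-enzyme occurrences:
  PtaX GCTCAG/6: at [1, 20, 32, 60] ⇒ [7, 26, 38, 66]
  ZebVI GGCGTA/3: at [11, 41, 47, 54] ⇒ [14, 44, 50, 57]

All cut coordinates (distinct, sorted): [7, 14, 26, 38, 44, 50, 57, 66]

Fragments:
  7→14: 7 bp
  14→26: 12 bp
  26→38: 12 bp
  38→44: 6 bp
  44→50: 6 bp
  50→57: 7 bp
  57→66: 9 bp
  66→7 (wrap): 69-66+7 = 10 bp

[6,6,7,7,9,10,12,12]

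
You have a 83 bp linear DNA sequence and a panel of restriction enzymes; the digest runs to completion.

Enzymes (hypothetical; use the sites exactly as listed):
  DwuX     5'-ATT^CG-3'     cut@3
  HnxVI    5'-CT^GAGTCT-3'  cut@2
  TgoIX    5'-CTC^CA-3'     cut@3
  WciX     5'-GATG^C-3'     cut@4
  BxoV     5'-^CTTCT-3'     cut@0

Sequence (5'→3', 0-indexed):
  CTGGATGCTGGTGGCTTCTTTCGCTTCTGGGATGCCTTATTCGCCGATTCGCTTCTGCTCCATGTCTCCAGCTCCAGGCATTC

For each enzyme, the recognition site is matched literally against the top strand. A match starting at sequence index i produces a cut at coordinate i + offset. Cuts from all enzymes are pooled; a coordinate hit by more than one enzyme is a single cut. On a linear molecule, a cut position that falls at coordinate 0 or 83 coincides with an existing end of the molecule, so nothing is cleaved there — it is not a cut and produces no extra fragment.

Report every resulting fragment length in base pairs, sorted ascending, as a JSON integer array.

[2,6,7,7,7,8,8,9,9,9,11]

Site scan:
  DwuX (ATTCG, off=3): starts [38, 46] → cuts [41, 49]
  HnxVI (CTGAGTCT, off=2): no sites
  TgoIX (CTCCA, off=3): starts [57, 65, 71] → cuts [60, 68, 74]
  WciX (GATGC, off=4): starts [3, 30] → cuts [7, 34]
  BxoV (CTTCT, off=0): starts [14, 23, 51] → cuts [14, 23, 51]

Pooled cuts: [7, 14, 23, 34, 41, 49, 51, 60, 68, 74]

Fragment lengths:
  [0,7): 7 bp
  [7,14): 7 bp
  [14,23): 9 bp
  [23,34): 11 bp
  [34,41): 7 bp
  [41,49): 8 bp
  [49,51): 2 bp
  [51,60): 9 bp
  [60,68): 8 bp
  [68,74): 6 bp
  [74,83): 9 bp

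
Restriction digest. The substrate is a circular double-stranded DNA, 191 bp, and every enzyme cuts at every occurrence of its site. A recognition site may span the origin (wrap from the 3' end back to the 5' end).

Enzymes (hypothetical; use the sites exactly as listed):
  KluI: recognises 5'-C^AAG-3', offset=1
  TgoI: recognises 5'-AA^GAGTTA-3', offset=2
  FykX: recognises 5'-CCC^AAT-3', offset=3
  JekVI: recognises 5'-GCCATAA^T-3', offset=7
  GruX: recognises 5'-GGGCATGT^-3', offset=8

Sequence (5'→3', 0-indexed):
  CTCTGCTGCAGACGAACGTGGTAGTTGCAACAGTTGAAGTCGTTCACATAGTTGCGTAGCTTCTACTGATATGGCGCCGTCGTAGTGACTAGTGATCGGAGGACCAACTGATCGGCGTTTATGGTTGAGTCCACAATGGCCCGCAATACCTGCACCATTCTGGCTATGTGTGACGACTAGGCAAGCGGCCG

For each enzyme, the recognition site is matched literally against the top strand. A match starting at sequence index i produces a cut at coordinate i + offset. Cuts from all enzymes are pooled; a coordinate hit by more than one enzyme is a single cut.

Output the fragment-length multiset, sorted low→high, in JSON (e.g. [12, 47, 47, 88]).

[191]

Per-enzyme occurrences:
  KluI CAAG/1: at [181] ⇒ [182]
  TgoI (AAGAGTTA, off=2): no sites
  FykX (CCCAAT, off=3): no sites
  JekVI (GCCATAAT, off=7): no sites
  GruX (GGGCATGT, off=8): no sites

All cut coordinates (distinct, sorted): [182]

Fragments:
  182→182 (wrap): 191-182+182 = 191 bp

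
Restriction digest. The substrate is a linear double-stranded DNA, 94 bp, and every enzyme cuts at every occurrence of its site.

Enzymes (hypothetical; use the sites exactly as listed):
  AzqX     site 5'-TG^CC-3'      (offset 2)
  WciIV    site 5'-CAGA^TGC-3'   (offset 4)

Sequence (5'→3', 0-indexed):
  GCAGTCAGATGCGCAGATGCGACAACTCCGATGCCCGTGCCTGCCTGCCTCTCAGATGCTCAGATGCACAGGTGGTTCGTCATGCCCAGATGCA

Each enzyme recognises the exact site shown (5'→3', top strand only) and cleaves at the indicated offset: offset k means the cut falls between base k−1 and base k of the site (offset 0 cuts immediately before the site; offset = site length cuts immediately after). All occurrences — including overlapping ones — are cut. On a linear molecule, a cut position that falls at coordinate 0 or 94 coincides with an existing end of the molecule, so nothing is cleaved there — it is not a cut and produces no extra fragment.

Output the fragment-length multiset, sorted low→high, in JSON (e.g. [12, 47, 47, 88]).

[4,4,4,6,6,8,8,9,9,16,20]

Site scan:
  AzqX (TGCC, off=2): starts [31, 37, 41, 45, 82] → cuts [33, 39, 43, 47, 84]
  WciIV (CAGATGC, off=4): starts [5, 13, 52, 60, 86] → cuts [9, 17, 56, 64, 90]

All cut coordinates (distinct, sorted): [9, 17, 33, 39, 43, 47, 56, 64, 84, 90]

Fragment lengths:
  [0,9): 9 bp
  [9,17): 8 bp
  [17,33): 16 bp
  [33,39): 6 bp
  [39,43): 4 bp
  [43,47): 4 bp
  [47,56): 9 bp
  [56,64): 8 bp
  [64,84): 20 bp
  [84,90): 6 bp
  [90,94): 4 bp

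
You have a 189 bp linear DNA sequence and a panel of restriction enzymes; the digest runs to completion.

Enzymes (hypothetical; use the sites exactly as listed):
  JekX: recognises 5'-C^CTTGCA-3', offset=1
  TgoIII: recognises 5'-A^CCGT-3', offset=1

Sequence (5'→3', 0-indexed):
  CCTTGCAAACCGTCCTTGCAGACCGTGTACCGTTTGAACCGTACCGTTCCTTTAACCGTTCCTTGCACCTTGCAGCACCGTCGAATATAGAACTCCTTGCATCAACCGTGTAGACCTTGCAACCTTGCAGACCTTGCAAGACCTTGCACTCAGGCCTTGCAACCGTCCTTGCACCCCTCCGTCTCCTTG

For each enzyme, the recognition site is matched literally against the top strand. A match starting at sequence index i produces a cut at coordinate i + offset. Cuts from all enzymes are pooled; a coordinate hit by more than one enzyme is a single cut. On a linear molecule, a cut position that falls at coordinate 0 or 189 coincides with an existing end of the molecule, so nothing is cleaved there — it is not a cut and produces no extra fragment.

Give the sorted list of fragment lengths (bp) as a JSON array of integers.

Per-enzyme occurrences:
  JekX CCTTGCA/1: at [0, 13, 60, 67, 94, 114, 122, 131, 141, 154, 166] ⇒ [1, 14, 61, 68, 95, 115, 123, 132, 142, 155, 167]
  TgoIII ACCGT/1: at [8, 21, 28, 37, 42, 54, 76, 104, 161] ⇒ [9, 22, 29, 38, 43, 55, 77, 105, 162]

All cut coordinates (distinct, sorted): [1, 9, 14, 22, 29, 38, 43, 55, 61, 68, 77, 95, 105, 115, 123, 132, 142, 155, 162, 167]

Fragments:
  [0,1): 1 bp
  [1,9): 8 bp
  [9,14): 5 bp
  [14,22): 8 bp
  [22,29): 7 bp
  [29,38): 9 bp
  [38,43): 5 bp
  [43,55): 12 bp
  [55,61): 6 bp
  [61,68): 7 bp
  [68,77): 9 bp
  [77,95): 18 bp
  [95,105): 10 bp
  [105,115): 10 bp
  [115,123): 8 bp
  [123,132): 9 bp
  [132,142): 10 bp
  [142,155): 13 bp
  [155,162): 7 bp
  [162,167): 5 bp
  [167,189): 22 bp

[1,5,5,5,6,7,7,7,8,8,8,9,9,9,10,10,10,12,13,18,22]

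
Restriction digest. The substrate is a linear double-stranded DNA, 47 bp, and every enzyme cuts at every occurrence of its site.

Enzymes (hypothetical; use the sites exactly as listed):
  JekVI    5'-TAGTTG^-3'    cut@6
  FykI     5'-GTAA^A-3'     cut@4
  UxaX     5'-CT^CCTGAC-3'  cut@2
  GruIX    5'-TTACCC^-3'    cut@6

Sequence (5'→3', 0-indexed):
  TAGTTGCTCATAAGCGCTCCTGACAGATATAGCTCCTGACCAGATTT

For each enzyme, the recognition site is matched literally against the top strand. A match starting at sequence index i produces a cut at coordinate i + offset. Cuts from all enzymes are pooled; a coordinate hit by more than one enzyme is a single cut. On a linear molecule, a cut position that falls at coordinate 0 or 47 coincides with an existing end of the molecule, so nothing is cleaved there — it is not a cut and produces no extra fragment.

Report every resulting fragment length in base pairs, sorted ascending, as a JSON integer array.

Per-enzyme occurrences:
  JekVI (TAGTTG, off=6): starts [0] → cuts [6]
  FykI (GTAAA, off=4): no sites
  UxaX (CTCCTGAC, off=2): starts [16, 32] → cuts [18, 34]
  GruIX (TTACCC, off=6): no sites

Pooled cuts: [6, 18, 34]

Fragments:
  [0,6): 6 bp
  [6,18): 12 bp
  [18,34): 16 bp
  [34,47): 13 bp

[6,12,13,16]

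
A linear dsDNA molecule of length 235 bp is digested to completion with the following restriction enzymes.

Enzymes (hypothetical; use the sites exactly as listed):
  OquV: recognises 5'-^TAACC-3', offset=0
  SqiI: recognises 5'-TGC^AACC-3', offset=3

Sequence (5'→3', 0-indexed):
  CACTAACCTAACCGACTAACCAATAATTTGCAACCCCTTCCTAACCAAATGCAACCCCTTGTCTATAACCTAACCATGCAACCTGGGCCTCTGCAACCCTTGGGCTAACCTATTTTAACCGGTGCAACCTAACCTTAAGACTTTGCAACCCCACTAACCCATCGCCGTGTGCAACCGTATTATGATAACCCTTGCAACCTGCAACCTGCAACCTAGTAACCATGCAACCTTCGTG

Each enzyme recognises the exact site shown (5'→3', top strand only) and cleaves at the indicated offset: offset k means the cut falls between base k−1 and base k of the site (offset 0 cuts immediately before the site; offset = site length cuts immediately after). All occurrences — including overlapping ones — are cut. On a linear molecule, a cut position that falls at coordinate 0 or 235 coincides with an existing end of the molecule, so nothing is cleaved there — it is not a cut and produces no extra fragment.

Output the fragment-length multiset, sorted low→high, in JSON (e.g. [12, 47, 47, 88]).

[3,4,5,5,7,7,7,8,8,9,9,10,10,10,10,10,11,11,13,13,15,15,17,18]

Site scan:
  OquV TAACC/0: at [3, 8, 16, 41, 65, 70, 105, 115, 129, 154, 185, 216] ⇒ [3, 8, 16, 41, 65, 70, 105, 115, 129, 154, 185, 216]
  SqiI TGCAACC/3: at [28, 49, 76, 91, 122, 143, 169, 192, 199, 206, 222] ⇒ [31, 52, 79, 94, 125, 146, 172, 195, 202, 209, 225]

Pooled cuts: [3, 8, 16, 31, 41, 52, 65, 70, 79, 94, 105, 115, 125, 129, 146, 154, 172, 185, 195, 202, 209, 216, 225]

Fragments:
  [0,3): 3 bp
  [3,8): 5 bp
  [8,16): 8 bp
  [16,31): 15 bp
  [31,41): 10 bp
  [41,52): 11 bp
  [52,65): 13 bp
  [65,70): 5 bp
  [70,79): 9 bp
  [79,94): 15 bp
  [94,105): 11 bp
  [105,115): 10 bp
  [115,125): 10 bp
  [125,129): 4 bp
  [129,146): 17 bp
  [146,154): 8 bp
  [154,172): 18 bp
  [172,185): 13 bp
  [185,195): 10 bp
  [195,202): 7 bp
  [202,209): 7 bp
  [209,216): 7 bp
  [216,225): 9 bp
  [225,235): 10 bp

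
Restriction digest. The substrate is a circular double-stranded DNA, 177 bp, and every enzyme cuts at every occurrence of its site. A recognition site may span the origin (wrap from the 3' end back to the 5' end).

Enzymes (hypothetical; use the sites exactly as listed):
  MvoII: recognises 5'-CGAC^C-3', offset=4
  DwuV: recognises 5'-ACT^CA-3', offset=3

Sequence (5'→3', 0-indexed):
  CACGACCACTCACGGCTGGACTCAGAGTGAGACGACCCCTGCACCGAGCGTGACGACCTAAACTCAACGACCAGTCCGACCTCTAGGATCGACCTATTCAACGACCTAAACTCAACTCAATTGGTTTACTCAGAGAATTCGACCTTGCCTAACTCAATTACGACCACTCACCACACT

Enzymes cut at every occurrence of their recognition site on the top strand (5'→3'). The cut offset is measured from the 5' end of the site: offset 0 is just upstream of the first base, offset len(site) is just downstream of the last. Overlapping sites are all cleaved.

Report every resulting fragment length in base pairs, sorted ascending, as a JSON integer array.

[4,4,5,6,7,7,7,9,9,10,11,12,12,13,13,13,14,21]

Site scan:
  MvoII CGACC/4: at [2, 32, 53, 67, 76, 89, 101, 139, 160] ⇒ [6, 36, 57, 71, 80, 93, 105, 143, 164]
  DwuV ACTCA/3: at [7, 19, 61, 109, 114, 127, 151, 165, 174] ⇒ [0, 10, 22, 64, 112, 117, 130, 154, 168]

All cut coordinates (distinct, sorted): [0, 6, 10, 22, 36, 57, 64, 71, 80, 93, 105, 112, 117, 130, 143, 154, 164, 168]

Fragments:
  0→6: 6 bp
  6→10: 4 bp
  10→22: 12 bp
  22→36: 14 bp
  36→57: 21 bp
  57→64: 7 bp
  64→71: 7 bp
  71→80: 9 bp
  80→93: 13 bp
  93→105: 12 bp
  105→112: 7 bp
  112→117: 5 bp
  117→130: 13 bp
  130→143: 13 bp
  143→154: 11 bp
  154→164: 10 bp
  164→168: 4 bp
  168→0 (wrap): 177-168+0 = 9 bp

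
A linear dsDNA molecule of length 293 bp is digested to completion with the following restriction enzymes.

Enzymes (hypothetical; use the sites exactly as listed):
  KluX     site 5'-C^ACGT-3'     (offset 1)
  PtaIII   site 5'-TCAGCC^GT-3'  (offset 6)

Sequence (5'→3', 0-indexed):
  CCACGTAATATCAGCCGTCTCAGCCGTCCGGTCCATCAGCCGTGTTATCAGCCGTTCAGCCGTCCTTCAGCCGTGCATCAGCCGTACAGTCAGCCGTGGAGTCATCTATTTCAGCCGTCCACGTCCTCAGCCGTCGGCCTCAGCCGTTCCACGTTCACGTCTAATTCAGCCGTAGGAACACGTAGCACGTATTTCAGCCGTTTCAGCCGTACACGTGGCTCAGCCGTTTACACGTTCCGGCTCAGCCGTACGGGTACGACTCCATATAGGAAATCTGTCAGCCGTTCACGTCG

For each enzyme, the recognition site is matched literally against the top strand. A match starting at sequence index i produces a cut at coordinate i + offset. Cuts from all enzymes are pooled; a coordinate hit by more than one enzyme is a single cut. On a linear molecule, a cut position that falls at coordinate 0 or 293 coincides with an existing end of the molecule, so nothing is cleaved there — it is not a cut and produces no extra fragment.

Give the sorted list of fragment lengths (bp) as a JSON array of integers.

[2,4,4,4,5,6,6,6,7,8,8,9,9,11,11,12,12,12,13,13,13,14,15,16,16,21,36]

Site scan:
  KluX CACGT/1: at [1, 119, 149, 155, 178, 185, 211, 230, 286] ⇒ [2, 120, 150, 156, 179, 186, 212, 231, 287]
  PtaIII TCAGCCGT/6: at [10, 19, 35, 47, 55, 66, 77, 89, 110, 126, 139, 165, 193, 202, 219, 241, 277] ⇒ [16, 25, 41, 53, 61, 72, 83, 95, 116, 132, 145, 171, 199, 208, 225, 247, 283]

All cut coordinates (distinct, sorted): [2, 16, 25, 41, 53, 61, 72, 83, 95, 116, 120, 132, 145, 150, 156, 171, 179, 186, 199, 208, 212, 225, 231, 247, 283, 287]

Fragment lengths:
  [0,2): 2 bp
  [2,16): 14 bp
  [16,25): 9 bp
  [25,41): 16 bp
  [41,53): 12 bp
  [53,61): 8 bp
  [61,72): 11 bp
  [72,83): 11 bp
  [83,95): 12 bp
  [95,116): 21 bp
  [116,120): 4 bp
  [120,132): 12 bp
  [132,145): 13 bp
  [145,150): 5 bp
  [150,156): 6 bp
  [156,171): 15 bp
  [171,179): 8 bp
  [179,186): 7 bp
  [186,199): 13 bp
  [199,208): 9 bp
  [208,212): 4 bp
  [212,225): 13 bp
  [225,231): 6 bp
  [231,247): 16 bp
  [247,283): 36 bp
  [283,287): 4 bp
  [287,293): 6 bp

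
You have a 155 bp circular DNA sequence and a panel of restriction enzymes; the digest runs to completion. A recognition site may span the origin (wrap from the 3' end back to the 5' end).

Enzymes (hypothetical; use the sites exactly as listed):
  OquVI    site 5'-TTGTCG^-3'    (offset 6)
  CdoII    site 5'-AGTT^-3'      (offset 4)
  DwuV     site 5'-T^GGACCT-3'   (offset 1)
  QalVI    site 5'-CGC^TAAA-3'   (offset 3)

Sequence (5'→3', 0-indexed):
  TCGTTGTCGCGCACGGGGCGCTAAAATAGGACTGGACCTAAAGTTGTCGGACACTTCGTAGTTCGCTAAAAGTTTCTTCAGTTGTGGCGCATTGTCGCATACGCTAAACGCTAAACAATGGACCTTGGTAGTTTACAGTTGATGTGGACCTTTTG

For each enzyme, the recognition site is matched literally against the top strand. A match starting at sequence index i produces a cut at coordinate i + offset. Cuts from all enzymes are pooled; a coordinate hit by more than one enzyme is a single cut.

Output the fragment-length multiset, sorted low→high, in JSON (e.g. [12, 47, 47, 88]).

[3,4,5,6,7,7,7,8,8,9,12,12,12,13,14,14,14]

Site scan:
  OquVI (TTGTCG, off=6): starts [3, 43, 91, 152] → cuts [3, 9, 49, 97]
  CdoII (AGTT, off=4): starts [41, 59, 70, 79, 129, 136] → cuts [45, 63, 74, 83, 133, 140]
  DwuV (TGGACCT, off=1): starts [32, 118, 144] → cuts [33, 119, 145]
  QalVI (CGCTAAA, off=3): starts [18, 63, 101, 108] → cuts [21, 66, 104, 111]

Pooled cuts: [3, 9, 21, 33, 45, 49, 63, 66, 74, 83, 97, 104, 111, 119, 133, 140, 145]

Fragments:
  3→9: 6 bp
  9→21: 12 bp
  21→33: 12 bp
  33→45: 12 bp
  45→49: 4 bp
  49→63: 14 bp
  63→66: 3 bp
  66→74: 8 bp
  74→83: 9 bp
  83→97: 14 bp
  97→104: 7 bp
  104→111: 7 bp
  111→119: 8 bp
  119→133: 14 bp
  133→140: 7 bp
  140→145: 5 bp
  145→3 (wrap): 155-145+3 = 13 bp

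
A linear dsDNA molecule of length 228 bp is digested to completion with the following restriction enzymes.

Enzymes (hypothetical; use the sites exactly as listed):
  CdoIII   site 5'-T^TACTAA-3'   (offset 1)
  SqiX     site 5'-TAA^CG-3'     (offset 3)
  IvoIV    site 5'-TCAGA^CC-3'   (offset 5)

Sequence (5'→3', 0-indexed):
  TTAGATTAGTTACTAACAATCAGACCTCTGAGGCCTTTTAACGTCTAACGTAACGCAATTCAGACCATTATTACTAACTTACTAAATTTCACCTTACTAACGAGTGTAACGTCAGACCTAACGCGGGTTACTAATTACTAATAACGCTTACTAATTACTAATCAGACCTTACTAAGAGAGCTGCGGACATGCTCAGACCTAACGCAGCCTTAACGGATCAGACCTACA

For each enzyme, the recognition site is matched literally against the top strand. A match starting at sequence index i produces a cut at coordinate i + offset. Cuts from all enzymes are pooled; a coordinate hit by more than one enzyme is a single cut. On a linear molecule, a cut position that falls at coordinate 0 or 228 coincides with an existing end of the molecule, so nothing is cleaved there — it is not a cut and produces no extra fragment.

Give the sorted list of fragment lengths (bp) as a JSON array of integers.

Per-enzyme occurrences:
  CdoIII TTACTAA/1: at [9, 70, 78, 93, 127, 134, 147, 154, 168] ⇒ [10, 71, 79, 94, 128, 135, 148, 155, 169]
  SqiX TAACG/3: at [38, 45, 50, 97, 106, 118, 141, 199, 210] ⇒ [41, 48, 53, 100, 109, 121, 144, 202, 213]
  IvoIV TCAGACC/5: at [19, 59, 111, 161, 192, 217] ⇒ [24, 64, 116, 166, 197, 222]

Pooled cuts: [10, 24, 41, 48, 53, 64, 71, 79, 94, 100, 109, 116, 121, 128, 135, 144, 148, 155, 166, 169, 197, 202, 213, 222]

Fragments:
  [0,10): 10 bp
  [10,24): 14 bp
  [24,41): 17 bp
  [41,48): 7 bp
  [48,53): 5 bp
  [53,64): 11 bp
  [64,71): 7 bp
  [71,79): 8 bp
  [79,94): 15 bp
  [94,100): 6 bp
  [100,109): 9 bp
  [109,116): 7 bp
  [116,121): 5 bp
  [121,128): 7 bp
  [128,135): 7 bp
  [135,144): 9 bp
  [144,148): 4 bp
  [148,155): 7 bp
  [155,166): 11 bp
  [166,169): 3 bp
  [169,197): 28 bp
  [197,202): 5 bp
  [202,213): 11 bp
  [213,222): 9 bp
  [222,228): 6 bp

[3,4,5,5,5,6,6,7,7,7,7,7,7,8,9,9,9,10,11,11,11,14,15,17,28]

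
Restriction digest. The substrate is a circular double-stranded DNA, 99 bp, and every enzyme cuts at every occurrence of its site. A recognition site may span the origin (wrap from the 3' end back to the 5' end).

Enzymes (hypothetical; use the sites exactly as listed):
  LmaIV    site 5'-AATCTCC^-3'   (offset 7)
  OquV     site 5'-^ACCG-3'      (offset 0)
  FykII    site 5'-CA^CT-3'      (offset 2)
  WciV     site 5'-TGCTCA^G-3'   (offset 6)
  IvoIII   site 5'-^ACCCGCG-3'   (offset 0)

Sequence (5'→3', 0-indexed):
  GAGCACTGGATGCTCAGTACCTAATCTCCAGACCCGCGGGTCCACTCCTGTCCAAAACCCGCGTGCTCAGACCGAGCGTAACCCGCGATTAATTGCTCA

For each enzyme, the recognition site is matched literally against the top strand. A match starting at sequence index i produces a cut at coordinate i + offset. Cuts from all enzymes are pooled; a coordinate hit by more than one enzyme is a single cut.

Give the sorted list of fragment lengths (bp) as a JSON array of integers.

[1,2,5,10,11,12,13,13,13,19]

Per-enzyme occurrences:
  LmaIV AATCTCC/7: at [22] ⇒ [29]
  OquV ACCG/0: at [70] ⇒ [70]
  FykII CACT/2: at [3, 42] ⇒ [5, 44]
  WciV TGCTCAG/6: at [10, 63, 93] ⇒ [0, 16, 69]
  IvoIII ACCCGCG/0: at [31, 56, 80] ⇒ [31, 56, 80]

All cut coordinates (distinct, sorted): [0, 5, 16, 29, 31, 44, 56, 69, 70, 80]

Fragments:
  0→5: 5 bp
  5→16: 11 bp
  16→29: 13 bp
  29→31: 2 bp
  31→44: 13 bp
  44→56: 12 bp
  56→69: 13 bp
  69→70: 1 bp
  70→80: 10 bp
  80→0 (wrap): 99-80+0 = 19 bp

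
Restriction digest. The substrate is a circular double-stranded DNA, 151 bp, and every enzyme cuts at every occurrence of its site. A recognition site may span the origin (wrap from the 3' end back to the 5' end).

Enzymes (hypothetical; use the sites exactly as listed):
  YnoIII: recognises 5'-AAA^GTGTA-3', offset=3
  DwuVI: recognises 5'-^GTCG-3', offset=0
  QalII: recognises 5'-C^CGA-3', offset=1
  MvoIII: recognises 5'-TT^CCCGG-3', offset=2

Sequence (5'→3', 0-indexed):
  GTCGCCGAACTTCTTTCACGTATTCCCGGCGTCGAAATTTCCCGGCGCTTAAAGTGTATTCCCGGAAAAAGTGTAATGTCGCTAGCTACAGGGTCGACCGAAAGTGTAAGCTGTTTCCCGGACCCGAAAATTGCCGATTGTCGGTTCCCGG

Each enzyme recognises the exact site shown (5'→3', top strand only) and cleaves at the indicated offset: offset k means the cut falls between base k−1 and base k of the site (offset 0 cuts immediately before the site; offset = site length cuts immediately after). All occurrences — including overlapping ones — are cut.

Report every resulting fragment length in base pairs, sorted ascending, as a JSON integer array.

[5,5,5,5,6,6,7,7,7,8,10,10,10,13,13,15,19]

Scan for sites:
  YnoIII AAAGTGTA/3: at [50, 67, 100] ⇒ [53, 70, 103]
  DwuVI GTCG/0: at [0, 30, 77, 92, 139] ⇒ [0, 30, 77, 92, 139]
  QalII CCGA/1: at [4, 97, 123, 133] ⇒ [5, 98, 124, 134]
  MvoIII TTCCCGG/2: at [22, 38, 58, 114, 144] ⇒ [24, 40, 60, 116, 146]

All cut coordinates (distinct, sorted): [0, 5, 24, 30, 40, 53, 60, 70, 77, 92, 98, 103, 116, 124, 134, 139, 146]

Fragment lengths:
  0→5: 5 bp
  5→24: 19 bp
  24→30: 6 bp
  30→40: 10 bp
  40→53: 13 bp
  53→60: 7 bp
  60→70: 10 bp
  70→77: 7 bp
  77→92: 15 bp
  92→98: 6 bp
  98→103: 5 bp
  103→116: 13 bp
  116→124: 8 bp
  124→134: 10 bp
  134→139: 5 bp
  139→146: 7 bp
  146→0 (wrap): 151-146+0 = 5 bp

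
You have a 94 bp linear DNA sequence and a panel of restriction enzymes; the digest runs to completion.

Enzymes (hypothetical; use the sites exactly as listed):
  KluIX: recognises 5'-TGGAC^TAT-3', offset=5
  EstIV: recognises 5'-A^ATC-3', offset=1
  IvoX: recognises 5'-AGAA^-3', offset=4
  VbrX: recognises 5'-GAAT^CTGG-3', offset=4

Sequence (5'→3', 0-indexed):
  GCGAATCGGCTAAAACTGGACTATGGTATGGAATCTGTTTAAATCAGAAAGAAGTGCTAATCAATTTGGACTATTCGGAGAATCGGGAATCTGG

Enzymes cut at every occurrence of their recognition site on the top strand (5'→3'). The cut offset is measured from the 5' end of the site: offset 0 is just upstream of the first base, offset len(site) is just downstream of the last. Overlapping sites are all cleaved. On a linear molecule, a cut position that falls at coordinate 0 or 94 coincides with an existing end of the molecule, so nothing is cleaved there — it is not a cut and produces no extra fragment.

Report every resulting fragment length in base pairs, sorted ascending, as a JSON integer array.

Per-enzyme occurrences:
  KluIX (TGGACTAT, off=5): starts [16, 66] → cuts [21, 71]
  EstIV (AATC, off=1): starts [3, 31, 41, 58, 80, 87] → cuts [4, 32, 42, 59, 81, 88]
  IvoX (AGAA, off=4): starts [45, 49, 78] → cuts [49, 53, 82]
  VbrX (GAATCTGG, off=4): starts [86] → cuts [90]

All cut coordinates (distinct, sorted): [4, 21, 32, 42, 49, 53, 59, 71, 81, 82, 88, 90]

Fragments:
  [0,4): 4 bp
  [4,21): 17 bp
  [21,32): 11 bp
  [32,42): 10 bp
  [42,49): 7 bp
  [49,53): 4 bp
  [53,59): 6 bp
  [59,71): 12 bp
  [71,81): 10 bp
  [81,82): 1 bp
  [82,88): 6 bp
  [88,90): 2 bp
  [90,94): 4 bp

[1,2,4,4,4,6,6,7,10,10,11,12,17]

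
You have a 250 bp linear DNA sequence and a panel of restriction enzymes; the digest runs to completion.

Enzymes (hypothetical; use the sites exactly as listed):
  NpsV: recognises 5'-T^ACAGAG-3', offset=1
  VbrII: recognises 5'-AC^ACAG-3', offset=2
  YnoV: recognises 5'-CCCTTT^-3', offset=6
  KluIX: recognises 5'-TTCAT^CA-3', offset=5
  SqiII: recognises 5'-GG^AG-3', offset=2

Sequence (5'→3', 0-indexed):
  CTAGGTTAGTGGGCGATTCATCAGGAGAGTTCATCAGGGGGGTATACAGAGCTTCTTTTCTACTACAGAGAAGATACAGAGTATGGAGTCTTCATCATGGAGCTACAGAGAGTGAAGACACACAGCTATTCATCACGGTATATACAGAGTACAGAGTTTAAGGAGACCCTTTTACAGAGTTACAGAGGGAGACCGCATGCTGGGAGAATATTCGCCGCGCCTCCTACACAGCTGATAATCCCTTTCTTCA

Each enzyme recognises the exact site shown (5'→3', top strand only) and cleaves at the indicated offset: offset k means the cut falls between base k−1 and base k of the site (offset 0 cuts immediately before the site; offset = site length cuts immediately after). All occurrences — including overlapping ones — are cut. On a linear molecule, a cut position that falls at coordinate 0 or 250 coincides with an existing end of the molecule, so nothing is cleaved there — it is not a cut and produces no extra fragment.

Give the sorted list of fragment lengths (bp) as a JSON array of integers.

Per-enzyme occurrences:
  NpsV TACAGAG/1: at [44, 63, 74, 103, 142, 149, 172, 180] ⇒ [45, 64, 75, 104, 143, 150, 173, 181]
  VbrII ACACAG/2: at [119, 225] ⇒ [121, 227]
  YnoV CCCTTT/6: at [166, 239] ⇒ [172, 245]
  KluIX TTCATCA/5: at [16, 29, 90, 128] ⇒ [21, 34, 95, 133]
  SqiII GGAG/2: at [23, 84, 98, 161, 187, 202] ⇒ [25, 86, 100, 163, 189, 204]

Pooled cuts: [21, 25, 34, 45, 64, 75, 86, 95, 100, 104, 121, 133, 143, 150, 163, 172, 173, 181, 189, 204, 227, 245]

Fragments:
  [0,21): 21 bp
  [21,25): 4 bp
  [25,34): 9 bp
  [34,45): 11 bp
  [45,64): 19 bp
  [64,75): 11 bp
  [75,86): 11 bp
  [86,95): 9 bp
  [95,100): 5 bp
  [100,104): 4 bp
  [104,121): 17 bp
  [121,133): 12 bp
  [133,143): 10 bp
  [143,150): 7 bp
  [150,163): 13 bp
  [163,172): 9 bp
  [172,173): 1 bp
  [173,181): 8 bp
  [181,189): 8 bp
  [189,204): 15 bp
  [204,227): 23 bp
  [227,245): 18 bp
  [245,250): 5 bp

[1,4,4,5,5,7,8,8,9,9,9,10,11,11,11,12,13,15,17,18,19,21,23]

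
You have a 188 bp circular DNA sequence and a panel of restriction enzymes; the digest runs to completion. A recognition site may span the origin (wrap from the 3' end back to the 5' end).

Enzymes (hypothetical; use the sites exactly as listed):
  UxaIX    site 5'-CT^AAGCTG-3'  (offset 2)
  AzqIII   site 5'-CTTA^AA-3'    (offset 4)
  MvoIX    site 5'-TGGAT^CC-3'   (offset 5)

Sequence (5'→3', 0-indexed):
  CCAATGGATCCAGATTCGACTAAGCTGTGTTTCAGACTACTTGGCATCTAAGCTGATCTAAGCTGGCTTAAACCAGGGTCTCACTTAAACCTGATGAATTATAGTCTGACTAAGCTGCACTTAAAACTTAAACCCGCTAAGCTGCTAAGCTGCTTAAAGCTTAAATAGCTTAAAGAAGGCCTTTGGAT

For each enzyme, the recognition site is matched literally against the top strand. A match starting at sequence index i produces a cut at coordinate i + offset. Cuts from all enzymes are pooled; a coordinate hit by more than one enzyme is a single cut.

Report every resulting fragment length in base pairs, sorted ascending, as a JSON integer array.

Per-enzyme occurrences:
  UxaIX CTAAGCTG/2: at [19, 47, 57, 109, 136, 144] ⇒ [21, 49, 59, 111, 138, 146]
  AzqIII CTTAAA/4: at [66, 83, 119, 126, 152, 159, 168] ⇒ [70, 87, 123, 130, 156, 163, 172]
  MvoIX TGGATCC/5: at [4, 183] ⇒ [0, 9]

All cut coordinates (distinct, sorted): [0, 9, 21, 49, 59, 70, 87, 111, 123, 130, 138, 146, 156, 163, 172]

Fragment lengths:
  0→9: 9 bp
  9→21: 12 bp
  21→49: 28 bp
  49→59: 10 bp
  59→70: 11 bp
  70→87: 17 bp
  87→111: 24 bp
  111→123: 12 bp
  123→130: 7 bp
  130→138: 8 bp
  138→146: 8 bp
  146→156: 10 bp
  156→163: 7 bp
  163→172: 9 bp
  172→0 (wrap): 188-172+0 = 16 bp

[7,7,8,8,9,9,10,10,11,12,12,16,17,24,28]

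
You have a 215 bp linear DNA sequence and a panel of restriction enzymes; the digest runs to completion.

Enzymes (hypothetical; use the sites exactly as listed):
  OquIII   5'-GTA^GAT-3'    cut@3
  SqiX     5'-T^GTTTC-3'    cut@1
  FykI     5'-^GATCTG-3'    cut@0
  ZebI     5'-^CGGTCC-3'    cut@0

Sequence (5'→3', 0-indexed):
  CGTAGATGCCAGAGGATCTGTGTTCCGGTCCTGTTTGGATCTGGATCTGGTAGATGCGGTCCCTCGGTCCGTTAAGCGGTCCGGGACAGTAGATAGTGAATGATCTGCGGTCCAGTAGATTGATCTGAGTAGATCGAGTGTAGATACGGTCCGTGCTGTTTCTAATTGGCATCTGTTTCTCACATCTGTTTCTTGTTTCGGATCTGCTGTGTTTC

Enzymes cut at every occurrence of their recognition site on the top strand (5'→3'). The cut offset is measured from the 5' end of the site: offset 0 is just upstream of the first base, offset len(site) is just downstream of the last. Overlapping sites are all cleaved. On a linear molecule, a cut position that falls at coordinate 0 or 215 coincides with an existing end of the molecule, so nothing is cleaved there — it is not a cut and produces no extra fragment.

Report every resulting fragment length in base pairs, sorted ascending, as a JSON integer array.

[4,4,4,4,5,6,6,6,7,8,9,10,10,10,10,10,11,11,11,12,12,13,15,17]

Site scan:
  OquIII GTAGAT/3: at [1, 49, 88, 114, 128, 139] ⇒ [4, 52, 91, 117, 131, 142]
  SqiX TGTTTC/1: at [156, 173, 186, 193, 209] ⇒ [157, 174, 187, 194, 210]
  FykI GATCTG/0: at [14, 37, 43, 101, 121, 200] ⇒ [14, 37, 43, 101, 121, 200]
  ZebI CGGTCC/0: at [25, 56, 64, 76, 107, 146] ⇒ [25, 56, 64, 76, 107, 146]

All cut coordinates (distinct, sorted): [4, 14, 25, 37, 43, 52, 56, 64, 76, 91, 101, 107, 117, 121, 131, 142, 146, 157, 174, 187, 194, 200, 210]

Fragments:
  [0,4): 4 bp
  [4,14): 10 bp
  [14,25): 11 bp
  [25,37): 12 bp
  [37,43): 6 bp
  [43,52): 9 bp
  [52,56): 4 bp
  [56,64): 8 bp
  [64,76): 12 bp
  [76,91): 15 bp
  [91,101): 10 bp
  [101,107): 6 bp
  [107,117): 10 bp
  [117,121): 4 bp
  [121,131): 10 bp
  [131,142): 11 bp
  [142,146): 4 bp
  [146,157): 11 bp
  [157,174): 17 bp
  [174,187): 13 bp
  [187,194): 7 bp
  [194,200): 6 bp
  [200,210): 10 bp
  [210,215): 5 bp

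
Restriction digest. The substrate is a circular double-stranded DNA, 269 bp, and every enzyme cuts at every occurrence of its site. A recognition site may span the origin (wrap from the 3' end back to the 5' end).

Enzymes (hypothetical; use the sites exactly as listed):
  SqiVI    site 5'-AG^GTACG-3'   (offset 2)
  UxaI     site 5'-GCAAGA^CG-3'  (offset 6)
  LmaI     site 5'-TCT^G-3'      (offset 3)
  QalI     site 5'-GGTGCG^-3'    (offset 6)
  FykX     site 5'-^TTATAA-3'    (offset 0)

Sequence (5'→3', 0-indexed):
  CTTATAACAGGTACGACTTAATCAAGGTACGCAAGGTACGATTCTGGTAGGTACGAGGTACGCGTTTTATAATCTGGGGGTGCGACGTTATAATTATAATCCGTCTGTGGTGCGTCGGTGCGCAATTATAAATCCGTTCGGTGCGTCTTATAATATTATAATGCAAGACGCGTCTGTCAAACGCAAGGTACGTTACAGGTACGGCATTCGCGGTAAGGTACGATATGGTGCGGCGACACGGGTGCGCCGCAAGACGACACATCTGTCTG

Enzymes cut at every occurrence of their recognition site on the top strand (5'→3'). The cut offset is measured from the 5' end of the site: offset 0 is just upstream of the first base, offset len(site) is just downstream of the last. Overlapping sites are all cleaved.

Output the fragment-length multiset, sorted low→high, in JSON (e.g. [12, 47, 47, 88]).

Per-enzyme occurrences:
  SqiVI AGGTACG/2: at [8, 24, 33, 48, 55, 185, 196, 215] ⇒ [10, 26, 35, 50, 57, 187, 198, 217]
  UxaI GCAAGACG/6: at [162, 248] ⇒ [168, 254]
  LmaI TCTG/3: at [42, 72, 103, 172, 261, 265] ⇒ [45, 75, 106, 175, 264, 268]
  QalI GGTGCG/6: at [78, 108, 116, 139, 226, 240] ⇒ [84, 114, 122, 145, 232, 246]
  FykX TTATAA/0: at [1, 66, 87, 93, 125, 147, 155] ⇒ [1, 66, 87, 93, 125, 147, 155]

Pooled cuts: [1, 10, 26, 35, 45, 50, 57, 66, 75, 84, 87, 93, 106, 114, 122, 125, 145, 147, 155, 168, 175, 187, 198, 217, 232, 246, 254, 264, 268]

Fragments:
  1→10: 9 bp
  10→26: 16 bp
  26→35: 9 bp
  35→45: 10 bp
  45→50: 5 bp
  50→57: 7 bp
  57→66: 9 bp
  66→75: 9 bp
  75→84: 9 bp
  84→87: 3 bp
  87→93: 6 bp
  93→106: 13 bp
  106→114: 8 bp
  114→122: 8 bp
  122→125: 3 bp
  125→145: 20 bp
  145→147: 2 bp
  147→155: 8 bp
  155→168: 13 bp
  168→175: 7 bp
  175→187: 12 bp
  187→198: 11 bp
  198→217: 19 bp
  217→232: 15 bp
  232→246: 14 bp
  246→254: 8 bp
  254→264: 10 bp
  264→268: 4 bp
  268→1 (wrap): 269-268+1 = 2 bp

[2,2,3,3,4,5,6,7,7,8,8,8,8,9,9,9,9,9,10,10,11,12,13,13,14,15,16,19,20]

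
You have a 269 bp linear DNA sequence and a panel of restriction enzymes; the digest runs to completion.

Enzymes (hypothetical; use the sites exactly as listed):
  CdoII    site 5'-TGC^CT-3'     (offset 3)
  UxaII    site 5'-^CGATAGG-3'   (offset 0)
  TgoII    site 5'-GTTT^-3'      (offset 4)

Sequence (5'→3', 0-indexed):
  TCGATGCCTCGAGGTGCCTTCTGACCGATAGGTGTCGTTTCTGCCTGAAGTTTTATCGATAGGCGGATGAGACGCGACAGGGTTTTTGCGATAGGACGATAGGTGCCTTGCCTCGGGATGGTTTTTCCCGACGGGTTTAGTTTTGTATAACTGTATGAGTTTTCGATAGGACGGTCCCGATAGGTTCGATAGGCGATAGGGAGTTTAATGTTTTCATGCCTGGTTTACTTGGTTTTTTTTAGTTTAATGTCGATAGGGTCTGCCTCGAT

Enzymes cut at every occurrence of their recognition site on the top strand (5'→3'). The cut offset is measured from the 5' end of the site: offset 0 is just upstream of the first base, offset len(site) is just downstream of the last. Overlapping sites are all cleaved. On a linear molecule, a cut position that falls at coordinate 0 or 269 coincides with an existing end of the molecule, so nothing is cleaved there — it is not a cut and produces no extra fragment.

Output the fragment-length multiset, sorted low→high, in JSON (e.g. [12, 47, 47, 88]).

Site scan:
  CdoII TGCCT/3: at [4, 14, 41, 103, 108, 216, 260] ⇒ [7, 17, 44, 106, 111, 219, 263]
  UxaII CGATAGG/0: at [25, 56, 88, 96, 163, 177, 186, 193, 250] ⇒ [25, 56, 88, 96, 163, 177, 186, 193, 250]
  TgoII GTTT/4: at [36, 49, 81, 120, 134, 139, 158, 202, 209, 222, 231, 241] ⇒ [40, 53, 85, 124, 138, 143, 162, 206, 213, 226, 235, 245]

All cut coordinates (distinct, sorted): [7, 17, 25, 40, 44, 53, 56, 85, 88, 96, 106, 111, 124, 138, 143, 162, 163, 177, 186, 193, 206, 213, 219, 226, 235, 245, 250, 263]

Fragments:
  [0,7): 7 bp
  [7,17): 10 bp
  [17,25): 8 bp
  [25,40): 15 bp
  [40,44): 4 bp
  [44,53): 9 bp
  [53,56): 3 bp
  [56,85): 29 bp
  [85,88): 3 bp
  [88,96): 8 bp
  [96,106): 10 bp
  [106,111): 5 bp
  [111,124): 13 bp
  [124,138): 14 bp
  [138,143): 5 bp
  [143,162): 19 bp
  [162,163): 1 bp
  [163,177): 14 bp
  [177,186): 9 bp
  [186,193): 7 bp
  [193,206): 13 bp
  [206,213): 7 bp
  [213,219): 6 bp
  [219,226): 7 bp
  [226,235): 9 bp
  [235,245): 10 bp
  [245,250): 5 bp
  [250,263): 13 bp
  [263,269): 6 bp

[1,3,3,4,5,5,5,6,6,7,7,7,7,8,8,9,9,9,10,10,10,13,13,13,14,14,15,19,29]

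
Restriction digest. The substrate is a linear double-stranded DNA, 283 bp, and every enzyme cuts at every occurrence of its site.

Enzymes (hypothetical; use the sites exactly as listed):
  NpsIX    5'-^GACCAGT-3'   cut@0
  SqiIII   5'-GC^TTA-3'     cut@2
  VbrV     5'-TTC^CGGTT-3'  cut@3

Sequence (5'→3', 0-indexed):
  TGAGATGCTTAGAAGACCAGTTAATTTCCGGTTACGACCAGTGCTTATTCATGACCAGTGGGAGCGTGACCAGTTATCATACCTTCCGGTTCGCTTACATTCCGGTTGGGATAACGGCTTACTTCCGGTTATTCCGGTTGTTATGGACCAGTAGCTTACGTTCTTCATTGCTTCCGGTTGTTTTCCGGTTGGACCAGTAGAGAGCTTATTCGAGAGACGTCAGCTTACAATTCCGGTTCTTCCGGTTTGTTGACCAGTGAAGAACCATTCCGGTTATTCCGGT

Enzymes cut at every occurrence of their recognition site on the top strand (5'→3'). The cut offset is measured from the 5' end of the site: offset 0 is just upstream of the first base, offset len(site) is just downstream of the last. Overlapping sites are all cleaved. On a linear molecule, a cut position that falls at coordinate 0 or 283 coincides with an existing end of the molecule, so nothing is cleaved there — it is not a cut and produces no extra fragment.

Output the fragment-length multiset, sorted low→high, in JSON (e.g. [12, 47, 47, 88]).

[6,6,7,7,8,8,8,8,9,9,9,9,9,10,11,11,13,14,14,15,16,19,19,19,19]

Per-enzyme occurrences:
  NpsIX (GACCAGT, off=0): starts [14, 35, 52, 67, 145, 191, 251] → cuts [14, 35, 52, 67, 145, 191, 251]
  SqiIII (GCTTA, off=2): starts [6, 42, 92, 116, 153, 203, 222] → cuts [8, 44, 94, 118, 155, 205, 224]
  VbrV (TTCCGGTT, off=3): starts [25, 83, 99, 122, 131, 171, 182, 230, 239, 267] → cuts [28, 86, 102, 125, 134, 174, 185, 233, 242, 270]

Pooled cuts: [8, 14, 28, 35, 44, 52, 67, 86, 94, 102, 118, 125, 134, 145, 155, 174, 185, 191, 205, 224, 233, 242, 251, 270]

Fragments:
  [0,8): 8 bp
  [8,14): 6 bp
  [14,28): 14 bp
  [28,35): 7 bp
  [35,44): 9 bp
  [44,52): 8 bp
  [52,67): 15 bp
  [67,86): 19 bp
  [86,94): 8 bp
  [94,102): 8 bp
  [102,118): 16 bp
  [118,125): 7 bp
  [125,134): 9 bp
  [134,145): 11 bp
  [145,155): 10 bp
  [155,174): 19 bp
  [174,185): 11 bp
  [185,191): 6 bp
  [191,205): 14 bp
  [205,224): 19 bp
  [224,233): 9 bp
  [233,242): 9 bp
  [242,251): 9 bp
  [251,270): 19 bp
  [270,283): 13 bp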